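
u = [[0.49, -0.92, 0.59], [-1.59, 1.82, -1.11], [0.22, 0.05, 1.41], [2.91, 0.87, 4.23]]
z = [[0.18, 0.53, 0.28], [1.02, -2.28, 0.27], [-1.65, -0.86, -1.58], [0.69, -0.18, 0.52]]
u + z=[[0.67, -0.39, 0.87], [-0.57, -0.46, -0.84], [-1.43, -0.81, -0.17], [3.60, 0.69, 4.75]]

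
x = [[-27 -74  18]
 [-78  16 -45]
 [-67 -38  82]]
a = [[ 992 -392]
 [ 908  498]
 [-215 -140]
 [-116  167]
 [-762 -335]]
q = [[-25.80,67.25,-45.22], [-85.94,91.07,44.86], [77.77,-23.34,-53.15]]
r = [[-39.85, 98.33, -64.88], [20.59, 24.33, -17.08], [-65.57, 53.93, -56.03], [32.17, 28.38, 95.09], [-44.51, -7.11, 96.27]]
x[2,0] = -67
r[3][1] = 28.38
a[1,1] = 498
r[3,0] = 32.17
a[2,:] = [-215, -140]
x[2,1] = -38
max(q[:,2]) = 44.86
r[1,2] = -17.08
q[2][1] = -23.34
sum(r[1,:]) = 27.840000000000003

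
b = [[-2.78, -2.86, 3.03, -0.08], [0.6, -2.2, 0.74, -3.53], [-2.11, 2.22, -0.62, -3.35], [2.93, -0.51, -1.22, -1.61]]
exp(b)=[[-0.75, 0.81, 0.25, -1.11], [-1.49, 1.67, 0.11, -2.27], [-2.47, 2.79, 0.18, -3.74], [0.78, -0.88, 0.17, 1.15]]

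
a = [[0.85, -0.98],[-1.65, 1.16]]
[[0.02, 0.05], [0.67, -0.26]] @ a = [[-0.07,0.04], [1.0,-0.96]]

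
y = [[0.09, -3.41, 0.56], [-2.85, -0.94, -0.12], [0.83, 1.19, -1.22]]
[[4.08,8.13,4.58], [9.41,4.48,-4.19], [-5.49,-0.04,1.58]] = y@ [[-3.02,-0.48,2.03], [-1.04,-2.91,-1.52], [1.43,-3.13,-1.40]]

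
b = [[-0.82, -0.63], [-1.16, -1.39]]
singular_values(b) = [2.08, 0.2]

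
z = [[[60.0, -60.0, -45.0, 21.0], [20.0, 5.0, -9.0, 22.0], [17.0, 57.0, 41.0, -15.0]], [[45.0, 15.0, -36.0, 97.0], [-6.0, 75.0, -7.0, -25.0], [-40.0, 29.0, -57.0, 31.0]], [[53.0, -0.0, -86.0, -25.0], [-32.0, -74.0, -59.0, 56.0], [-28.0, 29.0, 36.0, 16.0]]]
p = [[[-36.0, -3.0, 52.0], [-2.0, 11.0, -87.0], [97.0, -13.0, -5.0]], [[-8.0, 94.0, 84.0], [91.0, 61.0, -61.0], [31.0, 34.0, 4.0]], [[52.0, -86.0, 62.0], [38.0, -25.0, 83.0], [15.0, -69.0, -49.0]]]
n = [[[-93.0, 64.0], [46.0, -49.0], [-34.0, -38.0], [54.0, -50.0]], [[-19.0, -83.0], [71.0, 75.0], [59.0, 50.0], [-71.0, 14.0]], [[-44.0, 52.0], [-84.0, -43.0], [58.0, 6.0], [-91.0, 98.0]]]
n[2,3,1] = 98.0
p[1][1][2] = -61.0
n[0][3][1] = -50.0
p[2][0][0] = 52.0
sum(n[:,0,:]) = -123.0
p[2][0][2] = 62.0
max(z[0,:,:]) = 60.0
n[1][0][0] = -19.0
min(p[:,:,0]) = -36.0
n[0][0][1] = 64.0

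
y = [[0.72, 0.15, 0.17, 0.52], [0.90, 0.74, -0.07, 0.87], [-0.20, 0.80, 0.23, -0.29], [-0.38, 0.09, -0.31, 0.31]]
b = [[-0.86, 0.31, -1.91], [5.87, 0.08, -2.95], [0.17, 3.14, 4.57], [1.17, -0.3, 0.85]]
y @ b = [[0.9, 0.61, -0.6], [4.58, -0.14, -3.48], [4.57, 0.81, -1.17], [1.17, -1.18, -0.69]]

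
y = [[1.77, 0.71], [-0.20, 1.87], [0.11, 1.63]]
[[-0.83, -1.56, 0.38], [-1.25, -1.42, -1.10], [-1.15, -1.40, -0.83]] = y@ [[-0.19, -0.55, 0.43], [-0.69, -0.82, -0.54]]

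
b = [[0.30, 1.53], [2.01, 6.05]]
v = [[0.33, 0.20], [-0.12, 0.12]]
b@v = [[-0.08, 0.24],[-0.06, 1.13]]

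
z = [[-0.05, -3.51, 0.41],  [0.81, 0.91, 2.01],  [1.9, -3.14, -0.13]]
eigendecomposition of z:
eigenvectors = [[-0.78+0.00j, (-0.52-0.18j), (-0.52+0.18j)], [(-0.23+0j), (-0.07+0.53j), -0.07-0.53j], [(0.58+0j), -0.64+0.00j, (-0.64-0j)]]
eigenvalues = [(-1.41+0j), (1.07+3.18j), (1.07-3.18j)]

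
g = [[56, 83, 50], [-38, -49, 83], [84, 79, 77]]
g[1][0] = -38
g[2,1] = 79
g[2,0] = 84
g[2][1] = 79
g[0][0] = 56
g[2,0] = 84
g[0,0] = 56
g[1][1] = -49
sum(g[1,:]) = -4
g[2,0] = 84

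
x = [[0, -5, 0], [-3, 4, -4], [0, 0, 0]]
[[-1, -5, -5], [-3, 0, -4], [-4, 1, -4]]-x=[[-1, 0, -5], [0, -4, 0], [-4, 1, -4]]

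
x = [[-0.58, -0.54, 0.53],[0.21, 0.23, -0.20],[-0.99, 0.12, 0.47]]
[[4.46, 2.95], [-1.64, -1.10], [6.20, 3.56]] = x@ [[-4.48, -2.50], [0.18, -0.41], [3.7, 2.42]]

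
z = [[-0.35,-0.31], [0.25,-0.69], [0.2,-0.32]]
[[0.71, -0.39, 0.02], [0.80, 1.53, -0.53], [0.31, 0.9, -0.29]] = z @ [[-0.75, 2.32, -0.56], [-1.43, -1.37, 0.57]]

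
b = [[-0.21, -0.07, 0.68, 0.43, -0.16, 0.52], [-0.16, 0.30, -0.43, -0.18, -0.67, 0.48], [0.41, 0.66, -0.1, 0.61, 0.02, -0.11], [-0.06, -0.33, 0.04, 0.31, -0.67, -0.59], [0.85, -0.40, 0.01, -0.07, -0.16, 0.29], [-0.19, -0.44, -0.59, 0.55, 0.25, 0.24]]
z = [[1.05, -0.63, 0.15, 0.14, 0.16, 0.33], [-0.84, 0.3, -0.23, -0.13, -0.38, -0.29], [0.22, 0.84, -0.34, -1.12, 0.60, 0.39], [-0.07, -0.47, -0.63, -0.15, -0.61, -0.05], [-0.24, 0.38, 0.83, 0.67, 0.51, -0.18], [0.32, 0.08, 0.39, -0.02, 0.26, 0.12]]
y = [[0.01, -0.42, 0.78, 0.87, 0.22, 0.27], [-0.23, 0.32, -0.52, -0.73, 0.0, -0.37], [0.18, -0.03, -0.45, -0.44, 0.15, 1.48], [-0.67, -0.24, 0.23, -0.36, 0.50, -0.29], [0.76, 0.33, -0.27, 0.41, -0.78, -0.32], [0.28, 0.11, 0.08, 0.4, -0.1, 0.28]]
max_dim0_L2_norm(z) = 1.42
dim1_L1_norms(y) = [2.57, 2.17, 2.73, 2.29, 2.87, 1.25]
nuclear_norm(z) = 5.19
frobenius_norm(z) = 2.90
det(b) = 1.00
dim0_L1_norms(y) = [2.13, 1.45, 2.33, 3.21, 1.75, 3.01]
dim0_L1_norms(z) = [2.74, 2.7, 2.57, 2.23, 2.52, 1.36]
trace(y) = -0.98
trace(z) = 1.49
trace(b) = 0.38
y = z @ b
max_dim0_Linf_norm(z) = 1.12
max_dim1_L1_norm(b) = 2.26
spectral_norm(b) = 1.01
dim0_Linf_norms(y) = [0.76, 0.42, 0.78, 0.87, 0.78, 1.48]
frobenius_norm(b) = 2.45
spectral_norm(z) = 1.73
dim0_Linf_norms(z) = [1.05, 0.84, 0.83, 1.12, 0.61, 0.39]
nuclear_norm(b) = 6.00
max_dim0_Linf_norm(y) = 1.48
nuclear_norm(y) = 5.20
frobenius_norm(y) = 2.90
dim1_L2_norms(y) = [1.29, 1.05, 1.63, 1.01, 1.28, 0.59]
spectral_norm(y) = 1.74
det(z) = 0.00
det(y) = 0.00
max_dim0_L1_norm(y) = 3.21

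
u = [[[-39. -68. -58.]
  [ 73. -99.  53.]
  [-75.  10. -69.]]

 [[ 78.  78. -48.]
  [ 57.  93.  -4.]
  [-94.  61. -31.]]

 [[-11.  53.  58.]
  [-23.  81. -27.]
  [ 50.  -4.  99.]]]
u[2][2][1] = -4.0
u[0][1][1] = -99.0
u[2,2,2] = 99.0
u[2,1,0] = -23.0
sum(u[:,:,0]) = 16.0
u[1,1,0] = 57.0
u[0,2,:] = [-75.0, 10.0, -69.0]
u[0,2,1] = 10.0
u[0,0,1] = -68.0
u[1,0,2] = -48.0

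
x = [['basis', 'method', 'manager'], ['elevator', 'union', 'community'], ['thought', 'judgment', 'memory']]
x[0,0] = 'basis'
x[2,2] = 'memory'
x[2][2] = 'memory'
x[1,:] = ['elevator', 'union', 'community']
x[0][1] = 'method'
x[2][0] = 'thought'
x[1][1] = 'union'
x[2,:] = ['thought', 'judgment', 'memory']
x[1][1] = 'union'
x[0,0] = 'basis'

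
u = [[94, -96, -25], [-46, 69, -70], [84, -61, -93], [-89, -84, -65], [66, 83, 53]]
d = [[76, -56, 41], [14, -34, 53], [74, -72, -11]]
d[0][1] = -56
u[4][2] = 53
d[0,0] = 76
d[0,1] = -56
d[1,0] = 14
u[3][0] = -89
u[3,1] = -84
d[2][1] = -72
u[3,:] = [-89, -84, -65]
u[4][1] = 83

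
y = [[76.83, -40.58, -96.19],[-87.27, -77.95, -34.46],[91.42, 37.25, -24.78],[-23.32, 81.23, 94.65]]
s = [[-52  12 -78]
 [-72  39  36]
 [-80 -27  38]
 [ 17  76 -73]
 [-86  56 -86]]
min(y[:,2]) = -96.19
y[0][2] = -96.19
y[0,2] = -96.19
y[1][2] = -34.46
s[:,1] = [12, 39, -27, 76, 56]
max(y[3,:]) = 94.65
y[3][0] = -23.32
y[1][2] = -34.46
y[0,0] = 76.83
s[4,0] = -86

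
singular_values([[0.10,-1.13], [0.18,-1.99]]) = [2.3, 0.0]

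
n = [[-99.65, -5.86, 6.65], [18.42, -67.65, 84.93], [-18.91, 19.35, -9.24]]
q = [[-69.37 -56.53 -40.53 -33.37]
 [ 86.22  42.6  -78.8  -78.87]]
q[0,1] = -56.53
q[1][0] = 86.22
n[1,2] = 84.93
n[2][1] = 19.35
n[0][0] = -99.65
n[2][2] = -9.24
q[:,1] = [-56.53, 42.6]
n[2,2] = -9.24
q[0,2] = -40.53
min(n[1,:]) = -67.65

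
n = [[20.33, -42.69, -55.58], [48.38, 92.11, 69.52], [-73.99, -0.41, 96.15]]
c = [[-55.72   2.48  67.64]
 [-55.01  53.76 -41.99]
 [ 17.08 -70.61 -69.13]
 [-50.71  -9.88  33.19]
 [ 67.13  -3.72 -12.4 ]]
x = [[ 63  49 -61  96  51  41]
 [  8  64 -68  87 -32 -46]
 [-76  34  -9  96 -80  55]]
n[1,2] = 69.52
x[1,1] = 64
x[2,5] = 55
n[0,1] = -42.69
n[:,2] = [-55.58, 69.52, 96.15]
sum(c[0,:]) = 14.399999999999999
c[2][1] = -70.61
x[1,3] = 87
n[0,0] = 20.33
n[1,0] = 48.38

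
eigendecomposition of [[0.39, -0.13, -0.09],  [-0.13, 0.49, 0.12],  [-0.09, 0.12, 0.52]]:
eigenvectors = [[-0.45, 0.84, 0.32],[0.63, 0.55, -0.55],[0.63, 0.04, 0.77]]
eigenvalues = [0.7, 0.3, 0.4]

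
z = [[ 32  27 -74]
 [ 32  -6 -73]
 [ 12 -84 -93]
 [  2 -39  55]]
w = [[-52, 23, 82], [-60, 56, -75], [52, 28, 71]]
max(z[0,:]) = 32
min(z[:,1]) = -84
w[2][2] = 71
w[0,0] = -52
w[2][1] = 28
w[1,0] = -60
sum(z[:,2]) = -185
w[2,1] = 28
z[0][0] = 32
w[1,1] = 56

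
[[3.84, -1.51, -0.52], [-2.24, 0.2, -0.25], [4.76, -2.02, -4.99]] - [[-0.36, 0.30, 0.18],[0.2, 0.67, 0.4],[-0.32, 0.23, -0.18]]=[[4.2,  -1.81,  -0.7], [-2.44,  -0.47,  -0.65], [5.08,  -2.25,  -4.81]]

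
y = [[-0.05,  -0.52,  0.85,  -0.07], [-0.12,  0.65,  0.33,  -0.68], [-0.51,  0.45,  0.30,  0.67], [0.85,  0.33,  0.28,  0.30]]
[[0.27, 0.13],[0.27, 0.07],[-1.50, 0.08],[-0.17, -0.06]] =y @ [[0.57, -0.11], [-0.7, 0.0], [-0.18, 0.14], [-1.25, -0.02]]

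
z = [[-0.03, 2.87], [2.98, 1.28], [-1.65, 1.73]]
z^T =[[-0.03,2.98,-1.65], [2.87,1.28,1.73]]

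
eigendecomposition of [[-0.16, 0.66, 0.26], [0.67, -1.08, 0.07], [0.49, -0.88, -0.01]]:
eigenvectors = [[0.46, -0.88, -0.71],[-0.69, -0.46, -0.4],[-0.57, -0.12, 0.58]]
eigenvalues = [-1.47, 0.22, 0.0]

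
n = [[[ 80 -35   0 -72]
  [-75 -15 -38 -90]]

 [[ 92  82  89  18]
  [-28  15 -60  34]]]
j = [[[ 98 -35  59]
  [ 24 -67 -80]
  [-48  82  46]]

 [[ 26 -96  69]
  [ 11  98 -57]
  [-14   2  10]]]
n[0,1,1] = -15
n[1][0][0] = 92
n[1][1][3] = 34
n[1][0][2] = 89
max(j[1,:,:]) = 98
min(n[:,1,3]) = -90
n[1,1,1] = 15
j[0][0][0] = 98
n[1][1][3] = 34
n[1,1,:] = [-28, 15, -60, 34]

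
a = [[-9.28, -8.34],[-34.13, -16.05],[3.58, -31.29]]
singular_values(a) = [42.41, 27.77]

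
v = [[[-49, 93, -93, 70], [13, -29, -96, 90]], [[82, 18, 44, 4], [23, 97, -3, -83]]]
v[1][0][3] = 4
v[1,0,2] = 44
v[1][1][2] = -3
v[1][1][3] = -83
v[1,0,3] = 4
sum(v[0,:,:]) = -1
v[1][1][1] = 97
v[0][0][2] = -93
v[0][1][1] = -29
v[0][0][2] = -93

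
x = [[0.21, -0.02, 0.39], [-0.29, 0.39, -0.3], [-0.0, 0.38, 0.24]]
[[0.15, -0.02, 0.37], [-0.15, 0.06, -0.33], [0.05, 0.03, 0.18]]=x@[[0.34,  0.01,  0.20], [0.01,  0.11,  -0.06], [0.2,  -0.06,  0.83]]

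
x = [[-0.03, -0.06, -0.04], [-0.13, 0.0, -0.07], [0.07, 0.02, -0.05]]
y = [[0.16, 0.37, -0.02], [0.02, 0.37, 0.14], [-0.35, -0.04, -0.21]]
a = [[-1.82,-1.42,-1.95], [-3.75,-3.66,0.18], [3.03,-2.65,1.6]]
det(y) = -0.03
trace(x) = -0.08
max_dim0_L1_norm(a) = 8.6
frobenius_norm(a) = 7.44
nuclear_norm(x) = 0.30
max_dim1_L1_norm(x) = 0.2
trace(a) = -3.88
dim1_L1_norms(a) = [5.19, 7.59, 7.28]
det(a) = -40.51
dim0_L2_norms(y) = [0.39, 0.52, 0.25]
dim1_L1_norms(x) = [0.13, 0.2, 0.14]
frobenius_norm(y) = 0.70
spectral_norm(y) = 0.58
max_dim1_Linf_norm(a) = 3.75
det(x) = 0.00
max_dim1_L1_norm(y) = 0.6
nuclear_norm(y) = 1.09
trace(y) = 0.32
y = x @ a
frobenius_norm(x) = 0.19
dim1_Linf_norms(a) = [1.95, 3.75, 3.03]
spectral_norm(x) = 0.16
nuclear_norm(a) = 11.77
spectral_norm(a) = 5.82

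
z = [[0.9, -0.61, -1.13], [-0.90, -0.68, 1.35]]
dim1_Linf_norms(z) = [1.13, 1.35]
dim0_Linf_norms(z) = [0.9, 0.68, 1.35]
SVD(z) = [[-0.65, 0.76], [0.76, 0.65]] @ diag([2.1734278549313433, 0.9111044722799583]) @ [[-0.58, -0.06, 0.81],[0.11, -0.99, 0.01]]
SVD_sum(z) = [[0.82, 0.08, -1.14],  [-0.97, -0.09, 1.34]] + [[0.08, -0.69, 0.01], [0.07, -0.59, 0.01]]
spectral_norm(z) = 2.17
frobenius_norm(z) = 2.36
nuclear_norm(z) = 3.08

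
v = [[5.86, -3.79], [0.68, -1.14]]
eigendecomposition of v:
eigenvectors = [[0.99, 0.50], [0.1, 0.87]]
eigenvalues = [5.47, -0.75]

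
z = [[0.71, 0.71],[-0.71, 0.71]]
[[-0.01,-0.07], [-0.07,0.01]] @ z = [[0.04, -0.06], [-0.06, -0.04]]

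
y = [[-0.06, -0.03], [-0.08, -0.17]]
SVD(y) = [[-0.28, -0.96], [-0.96, 0.28]] @ diag([0.19546776888991843, 0.03990427702887798]) @ [[0.48, 0.88], [0.88, -0.48]]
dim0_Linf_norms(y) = [0.08, 0.17]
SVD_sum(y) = [[-0.03, -0.05], [-0.09, -0.16]] + [[-0.03, 0.02], [0.01, -0.01]]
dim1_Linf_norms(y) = [0.06, 0.17]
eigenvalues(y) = [-0.04, -0.19]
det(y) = 0.01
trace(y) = -0.23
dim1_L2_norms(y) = [0.07, 0.19]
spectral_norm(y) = 0.20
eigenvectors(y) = [[0.85, 0.23], [-0.53, 0.97]]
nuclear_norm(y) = 0.24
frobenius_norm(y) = 0.20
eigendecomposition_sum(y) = [[-0.04, 0.01], [0.02, -0.01]] + [[-0.02, -0.04], [-0.10, -0.16]]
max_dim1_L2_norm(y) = 0.19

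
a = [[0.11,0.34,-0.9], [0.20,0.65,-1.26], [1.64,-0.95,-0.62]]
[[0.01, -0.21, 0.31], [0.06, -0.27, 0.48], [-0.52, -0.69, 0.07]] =a@[[-0.12, -0.19, 0.12], [0.29, 0.21, 0.28], [0.08, 0.29, -0.22]]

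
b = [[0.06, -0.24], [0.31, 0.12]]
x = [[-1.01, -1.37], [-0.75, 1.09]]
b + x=[[-0.95, -1.61], [-0.44, 1.21]]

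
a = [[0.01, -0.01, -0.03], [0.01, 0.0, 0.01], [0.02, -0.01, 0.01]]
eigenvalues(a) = [(0.01+0.03j), (0.01-0.03j), 0j]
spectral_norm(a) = 0.03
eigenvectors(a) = [[0.74+0.00j, (0.74-0j), (-0.49+0j)], [-0.11-0.33j, (-0.11+0.33j), -0.86+0.00j], [(0.08-0.58j), 0.08+0.58j, (0.18+0j)]]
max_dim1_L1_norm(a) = 0.05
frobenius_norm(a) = 0.04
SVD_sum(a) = [[0.00,  -0.01,  -0.03], [-0.0,  0.00,  0.01], [-0.00,  0.00,  0.00]] + [[0.01, -0.0, 0.0], [0.01, -0.00, 0.0], [0.02, -0.01, 0.01]] + [[0.0, 0.00, -0.00], [0.00, 0.00, -0.00], [-0.00, -0.0, 0.0]]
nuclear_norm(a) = 0.06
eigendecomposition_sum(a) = [[0.00+0.01j,-0.01-0.01j,(-0.01+0.01j)],[0.00-0.00j,(-0+0j),0.01+0.01j],[(0.01-0j),(-0+0j),0.01j]] + [[-0.01j, (-0.01+0.01j), (-0.01-0.01j)], [0.00+0.00j, (-0-0j), (0.01-0.01j)], [0.01+0.00j, -0.00-0.00j, 0.00-0.01j]] + [[0.00-0.00j, 0.00+0.00j, -0.00-0.00j], [-0j, 0.00+0.00j, -0.00-0.00j], [-0.00+0.00j, (-0-0j), 0j]]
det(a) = 0.00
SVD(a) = [[0.96, 0.23, -0.16],[-0.24, 0.41, -0.88],[-0.13, 0.88, 0.45]] @ diag([0.03392344345629623, 0.027177411174640044, 0.0032539677183438184]) @ [[0.13, -0.24, -0.96], [0.88, -0.41, 0.23], [-0.45, -0.88, 0.16]]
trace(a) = 0.02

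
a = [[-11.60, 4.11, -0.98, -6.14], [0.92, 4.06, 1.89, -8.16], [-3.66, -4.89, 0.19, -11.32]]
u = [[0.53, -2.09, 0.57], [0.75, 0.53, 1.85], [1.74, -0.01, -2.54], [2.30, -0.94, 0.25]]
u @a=[[-10.16, -9.09, -4.36, 7.35], [-14.98, -3.81, 0.62, -29.87], [-10.9, 19.53, -2.21, 18.15], [-28.46, 4.41, -3.98, -9.28]]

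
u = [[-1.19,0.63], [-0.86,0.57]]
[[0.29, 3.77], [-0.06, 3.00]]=u @ [[-1.49, -1.88], [-2.35, 2.43]]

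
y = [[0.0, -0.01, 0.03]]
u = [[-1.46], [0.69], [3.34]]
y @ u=[[0.09]]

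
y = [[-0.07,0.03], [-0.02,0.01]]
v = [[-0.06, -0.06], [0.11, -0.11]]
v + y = [[-0.13, -0.03],[0.09, -0.1]]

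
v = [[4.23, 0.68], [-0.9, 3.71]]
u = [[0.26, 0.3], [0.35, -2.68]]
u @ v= [[0.83, 1.29], [3.89, -9.7]]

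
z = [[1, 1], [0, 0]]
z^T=[[1, 0], [1, 0]]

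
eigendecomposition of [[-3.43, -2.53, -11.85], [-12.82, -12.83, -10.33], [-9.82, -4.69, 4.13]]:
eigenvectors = [[0.33,0.52,-0.61], [0.90,-0.84,-0.01], [0.30,0.16,0.79]]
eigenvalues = [-20.96, -2.98, 11.81]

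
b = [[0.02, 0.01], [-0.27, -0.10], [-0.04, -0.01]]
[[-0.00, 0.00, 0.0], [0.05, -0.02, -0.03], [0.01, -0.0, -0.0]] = b @ [[-0.16, 0.07, 0.11], [-0.07, 0.03, 0.05]]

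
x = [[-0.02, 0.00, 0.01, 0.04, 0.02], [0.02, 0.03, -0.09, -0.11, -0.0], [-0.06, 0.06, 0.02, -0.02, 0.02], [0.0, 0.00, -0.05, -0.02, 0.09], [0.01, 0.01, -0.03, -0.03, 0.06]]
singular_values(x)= [0.17, 0.11, 0.09, 0.02, 0.01]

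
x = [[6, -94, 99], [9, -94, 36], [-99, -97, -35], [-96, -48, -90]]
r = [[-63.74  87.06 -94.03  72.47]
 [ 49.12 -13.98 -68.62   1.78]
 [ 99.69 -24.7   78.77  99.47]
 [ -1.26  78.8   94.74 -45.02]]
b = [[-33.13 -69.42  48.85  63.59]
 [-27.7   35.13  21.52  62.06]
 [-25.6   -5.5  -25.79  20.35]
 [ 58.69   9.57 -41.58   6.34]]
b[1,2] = 21.52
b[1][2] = 21.52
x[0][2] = 99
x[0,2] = 99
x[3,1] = -48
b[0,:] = [-33.13, -69.42, 48.85, 63.59]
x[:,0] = [6, 9, -99, -96]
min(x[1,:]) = -94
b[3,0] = 58.69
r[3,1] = 78.8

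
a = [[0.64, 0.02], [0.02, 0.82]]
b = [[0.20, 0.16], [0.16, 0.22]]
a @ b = [[0.13,0.11], [0.14,0.18]]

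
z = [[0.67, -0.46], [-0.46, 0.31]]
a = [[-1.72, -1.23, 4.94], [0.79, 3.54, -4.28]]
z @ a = [[-1.52, -2.45, 5.28],[1.04, 1.66, -3.60]]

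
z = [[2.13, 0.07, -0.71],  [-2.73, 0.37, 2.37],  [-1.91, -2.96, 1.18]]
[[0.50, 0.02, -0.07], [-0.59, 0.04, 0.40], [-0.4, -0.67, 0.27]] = z@[[0.25,-0.01,0.04], [-0.01,0.22,-0.03], [0.04,-0.03,0.22]]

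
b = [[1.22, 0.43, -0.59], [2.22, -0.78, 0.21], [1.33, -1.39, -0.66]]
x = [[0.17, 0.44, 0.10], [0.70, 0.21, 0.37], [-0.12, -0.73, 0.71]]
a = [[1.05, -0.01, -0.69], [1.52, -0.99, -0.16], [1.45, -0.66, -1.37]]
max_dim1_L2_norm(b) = 2.36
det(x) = -0.22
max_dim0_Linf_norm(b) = 2.22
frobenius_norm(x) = 1.40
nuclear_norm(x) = 2.17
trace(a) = -1.31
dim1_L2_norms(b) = [1.42, 2.36, 2.03]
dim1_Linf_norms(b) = [1.22, 2.22, 1.39]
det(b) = 2.94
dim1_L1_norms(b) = [2.24, 3.21, 3.38]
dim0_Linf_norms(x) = [0.7, 0.73, 0.71]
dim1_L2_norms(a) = [1.26, 1.82, 2.1]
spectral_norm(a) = 2.89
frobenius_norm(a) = 3.05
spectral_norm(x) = 1.07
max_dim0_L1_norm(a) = 4.02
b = a + x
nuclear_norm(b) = 5.09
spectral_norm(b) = 3.12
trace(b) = -0.22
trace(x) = 1.09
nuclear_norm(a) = 4.18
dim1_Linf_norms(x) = [0.44, 0.7, 0.73]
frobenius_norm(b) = 3.43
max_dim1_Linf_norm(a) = 1.52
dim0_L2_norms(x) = [0.73, 0.88, 0.81]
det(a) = 1.00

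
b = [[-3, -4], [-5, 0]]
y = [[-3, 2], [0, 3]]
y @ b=[[-1, 12], [-15, 0]]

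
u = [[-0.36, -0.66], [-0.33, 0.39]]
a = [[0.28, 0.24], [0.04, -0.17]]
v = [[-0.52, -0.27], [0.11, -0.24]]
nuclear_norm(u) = 1.24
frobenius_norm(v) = 0.64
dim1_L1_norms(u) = [1.02, 0.72]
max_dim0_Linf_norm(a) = 0.28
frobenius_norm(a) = 0.41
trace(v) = -0.76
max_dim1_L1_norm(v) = 0.79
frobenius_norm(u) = 0.91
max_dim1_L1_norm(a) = 0.52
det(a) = -0.06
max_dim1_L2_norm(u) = 0.75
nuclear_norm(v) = 0.85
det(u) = -0.36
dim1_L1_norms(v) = [0.79, 0.35]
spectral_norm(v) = 0.59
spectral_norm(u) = 0.79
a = v @ u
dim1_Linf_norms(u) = [0.66, 0.39]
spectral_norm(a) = 0.38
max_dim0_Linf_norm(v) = 0.52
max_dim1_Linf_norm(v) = 0.52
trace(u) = 0.03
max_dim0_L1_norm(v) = 0.63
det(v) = 0.15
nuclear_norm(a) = 0.53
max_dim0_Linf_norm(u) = 0.66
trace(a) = 0.11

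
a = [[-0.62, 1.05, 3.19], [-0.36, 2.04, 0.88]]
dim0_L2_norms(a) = [0.72, 2.29, 3.31]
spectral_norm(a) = 3.81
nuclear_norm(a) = 5.30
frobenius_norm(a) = 4.09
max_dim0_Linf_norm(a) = 3.19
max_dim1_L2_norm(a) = 3.42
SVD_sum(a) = [[-0.63, 1.67, 2.82], [-0.34, 0.91, 1.55]] + [[0.01,-0.62,0.37], [-0.02,1.13,-0.67]]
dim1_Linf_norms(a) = [3.19, 2.04]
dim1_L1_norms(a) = [4.86, 3.28]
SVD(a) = [[-0.88,-0.48], [-0.48,0.88]] @ diag([3.8077616587425767, 1.4931681587182262]) @ [[0.19, -0.5, -0.85], [-0.01, 0.86, -0.51]]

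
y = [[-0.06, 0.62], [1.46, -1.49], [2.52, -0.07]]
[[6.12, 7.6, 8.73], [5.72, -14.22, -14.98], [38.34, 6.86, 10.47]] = y @ [[15.53, 3.07, 4.56], [11.38, 12.55, 14.52]]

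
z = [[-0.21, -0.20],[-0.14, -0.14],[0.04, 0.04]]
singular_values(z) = [0.36, 0.0]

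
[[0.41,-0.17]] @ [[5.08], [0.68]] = [[1.97]]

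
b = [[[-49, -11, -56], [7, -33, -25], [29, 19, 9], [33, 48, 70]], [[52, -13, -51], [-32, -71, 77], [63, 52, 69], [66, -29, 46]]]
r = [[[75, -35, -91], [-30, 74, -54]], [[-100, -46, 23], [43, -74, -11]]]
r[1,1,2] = -11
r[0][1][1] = 74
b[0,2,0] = 29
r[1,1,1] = -74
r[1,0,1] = -46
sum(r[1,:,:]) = -165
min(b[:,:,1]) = -71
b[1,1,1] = -71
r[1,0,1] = -46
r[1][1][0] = 43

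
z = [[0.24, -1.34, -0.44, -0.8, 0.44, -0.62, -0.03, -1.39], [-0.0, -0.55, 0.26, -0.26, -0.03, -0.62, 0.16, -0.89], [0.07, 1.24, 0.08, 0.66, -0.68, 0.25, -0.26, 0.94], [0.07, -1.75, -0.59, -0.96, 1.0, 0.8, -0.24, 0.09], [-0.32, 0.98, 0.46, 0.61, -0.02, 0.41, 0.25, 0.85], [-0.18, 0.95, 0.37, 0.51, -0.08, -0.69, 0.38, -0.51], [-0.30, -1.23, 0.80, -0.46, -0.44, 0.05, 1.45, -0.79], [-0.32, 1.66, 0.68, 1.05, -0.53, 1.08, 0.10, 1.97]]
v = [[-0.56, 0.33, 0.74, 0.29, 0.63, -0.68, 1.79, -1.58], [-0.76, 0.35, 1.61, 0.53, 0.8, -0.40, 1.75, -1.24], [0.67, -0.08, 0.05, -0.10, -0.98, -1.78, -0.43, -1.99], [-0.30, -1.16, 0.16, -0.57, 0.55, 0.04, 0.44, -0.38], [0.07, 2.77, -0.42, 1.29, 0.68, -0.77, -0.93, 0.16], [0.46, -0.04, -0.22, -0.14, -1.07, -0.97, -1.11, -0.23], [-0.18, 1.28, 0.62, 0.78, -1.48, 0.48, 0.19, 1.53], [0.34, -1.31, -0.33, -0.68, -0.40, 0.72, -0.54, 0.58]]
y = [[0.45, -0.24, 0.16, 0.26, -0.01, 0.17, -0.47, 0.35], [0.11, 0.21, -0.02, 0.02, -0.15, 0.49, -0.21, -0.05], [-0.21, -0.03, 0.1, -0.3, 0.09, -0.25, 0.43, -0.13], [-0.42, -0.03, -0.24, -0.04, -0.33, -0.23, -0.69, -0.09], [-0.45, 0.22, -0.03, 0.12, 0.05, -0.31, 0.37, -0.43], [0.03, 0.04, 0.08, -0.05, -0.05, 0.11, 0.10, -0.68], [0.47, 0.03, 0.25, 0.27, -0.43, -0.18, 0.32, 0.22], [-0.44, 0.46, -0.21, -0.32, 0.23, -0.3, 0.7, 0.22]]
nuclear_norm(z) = 10.66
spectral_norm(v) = 4.48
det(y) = -0.00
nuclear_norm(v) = 15.22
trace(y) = 1.42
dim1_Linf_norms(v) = [1.79, 1.75, 1.99, 1.16, 2.77, 1.11, 1.53, 1.31]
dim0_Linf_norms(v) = [0.76, 2.77, 1.61, 1.29, 1.48, 1.78, 1.79, 1.99]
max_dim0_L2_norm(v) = 3.55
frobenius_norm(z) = 6.02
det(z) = 0.00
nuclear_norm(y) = 5.39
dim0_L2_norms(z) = [0.63, 3.58, 1.44, 2.0, 1.46, 1.81, 1.57, 3.02]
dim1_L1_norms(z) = [5.3, 2.77, 4.18, 5.5, 3.9, 3.67, 5.52, 7.39]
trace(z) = 1.52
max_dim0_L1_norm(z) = 9.7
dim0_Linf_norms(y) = [0.47, 0.46, 0.25, 0.32, 0.43, 0.49, 0.7, 0.68]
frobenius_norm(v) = 7.35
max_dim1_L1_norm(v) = 7.44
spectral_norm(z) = 5.03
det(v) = -0.00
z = y @ v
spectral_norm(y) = 1.62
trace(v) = -0.25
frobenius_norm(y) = 2.35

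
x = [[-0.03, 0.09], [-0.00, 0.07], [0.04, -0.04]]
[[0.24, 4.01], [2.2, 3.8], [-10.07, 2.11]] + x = [[0.21, 4.10], [2.2, 3.87], [-10.03, 2.07]]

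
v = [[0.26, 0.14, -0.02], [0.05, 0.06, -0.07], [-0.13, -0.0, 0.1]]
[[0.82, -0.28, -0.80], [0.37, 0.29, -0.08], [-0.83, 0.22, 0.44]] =v @ [[3.48,  -3.87,  -3.73], [-1.14,  4.75,  1.12], [-3.73,  -2.85,  -0.49]]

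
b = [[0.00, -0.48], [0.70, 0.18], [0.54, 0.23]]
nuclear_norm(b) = 1.40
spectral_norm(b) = 0.94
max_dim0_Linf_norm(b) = 0.7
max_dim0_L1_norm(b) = 1.24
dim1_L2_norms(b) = [0.48, 0.72, 0.59]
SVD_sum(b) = [[-0.18, -0.08], [0.65, 0.28], [0.54, 0.23]] + [[0.18, -0.4],[0.05, -0.10],[0.00, -0.00]]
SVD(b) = [[0.2, 0.97],[-0.76, 0.25],[-0.62, 0.01]] @ diag([0.9436664233204332, 0.4547457327975943]) @ [[-0.92, -0.40], [0.40, -0.92]]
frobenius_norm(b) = 1.05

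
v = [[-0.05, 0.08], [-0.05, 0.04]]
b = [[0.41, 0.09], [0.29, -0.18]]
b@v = [[-0.02, 0.04], [-0.01, 0.02]]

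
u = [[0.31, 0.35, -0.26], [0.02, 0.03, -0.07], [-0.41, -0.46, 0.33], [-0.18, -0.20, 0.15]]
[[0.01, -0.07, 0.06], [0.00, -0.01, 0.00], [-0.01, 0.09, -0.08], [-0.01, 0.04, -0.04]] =u @[[0.03, -0.09, 0.04], [-0.03, -0.05, 0.16], [-0.04, 0.08, 0.02]]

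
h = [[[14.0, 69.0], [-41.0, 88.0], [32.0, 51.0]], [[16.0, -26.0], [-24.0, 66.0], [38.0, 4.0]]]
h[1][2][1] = 4.0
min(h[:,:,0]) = -41.0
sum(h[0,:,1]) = 208.0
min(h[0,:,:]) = -41.0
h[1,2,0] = 38.0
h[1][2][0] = 38.0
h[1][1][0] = -24.0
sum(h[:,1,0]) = -65.0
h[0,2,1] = 51.0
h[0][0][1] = 69.0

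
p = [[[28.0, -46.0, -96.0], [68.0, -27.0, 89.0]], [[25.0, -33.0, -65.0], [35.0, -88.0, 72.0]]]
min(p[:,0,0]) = 25.0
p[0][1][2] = 89.0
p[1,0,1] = -33.0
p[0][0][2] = -96.0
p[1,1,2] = 72.0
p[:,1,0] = [68.0, 35.0]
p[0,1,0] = 68.0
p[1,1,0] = 35.0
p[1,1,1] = -88.0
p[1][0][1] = -33.0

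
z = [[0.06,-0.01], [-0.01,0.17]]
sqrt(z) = [[0.24, -0.02], [-0.02, 0.41]]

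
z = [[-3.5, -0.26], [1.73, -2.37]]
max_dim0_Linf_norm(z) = 3.5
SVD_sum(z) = [[-3.13,  0.95], [2.24,  -0.68]] + [[-0.37,-1.21],[-0.51,-1.69]]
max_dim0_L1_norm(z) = 5.23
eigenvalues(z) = [(-2.94+0.36j), (-2.94-0.36j)]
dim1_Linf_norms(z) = [3.5, 2.37]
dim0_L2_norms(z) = [3.9, 2.38]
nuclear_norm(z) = 6.20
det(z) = 8.74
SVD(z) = [[-0.81, 0.58], [0.58, 0.81]] @ diag([4.026137703872918, 2.172007179880607]) @ [[0.96, -0.29],[-0.29, -0.96]]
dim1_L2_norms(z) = [3.51, 2.93]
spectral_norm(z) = 4.03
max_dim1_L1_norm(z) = 4.1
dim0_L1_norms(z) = [5.23, 2.63]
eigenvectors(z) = [[0.30-0.19j, 0.30+0.19j], [-0.93+0.00j, -0.93-0.00j]]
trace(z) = -5.87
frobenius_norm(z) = 4.57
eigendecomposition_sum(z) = [[-1.75-2.11j, (-0.13-1.06j)], [0.87+7.03j, -1.18+2.48j]] + [[(-1.75+2.11j), -0.13+1.06j], [(0.86-7.03j), -1.19-2.48j]]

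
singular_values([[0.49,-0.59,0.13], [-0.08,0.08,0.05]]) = [0.78, 0.07]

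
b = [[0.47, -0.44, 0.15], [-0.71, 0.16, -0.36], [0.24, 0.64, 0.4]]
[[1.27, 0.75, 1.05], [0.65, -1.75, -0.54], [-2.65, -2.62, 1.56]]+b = [[1.74, 0.31, 1.20], [-0.06, -1.59, -0.90], [-2.41, -1.98, 1.96]]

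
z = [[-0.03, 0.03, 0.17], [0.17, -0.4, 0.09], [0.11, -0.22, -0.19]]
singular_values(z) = [0.5, 0.27, 0.0]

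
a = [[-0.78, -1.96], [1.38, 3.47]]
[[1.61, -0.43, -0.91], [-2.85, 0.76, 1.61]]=a @[[-0.53, -0.2, 0.06],[-0.61, 0.30, 0.44]]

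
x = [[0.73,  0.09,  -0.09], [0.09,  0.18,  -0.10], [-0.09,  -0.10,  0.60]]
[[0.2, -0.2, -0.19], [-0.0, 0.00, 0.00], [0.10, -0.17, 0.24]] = x @ [[0.31, -0.32, -0.25], [-0.05, -0.01, 0.36], [0.21, -0.34, 0.42]]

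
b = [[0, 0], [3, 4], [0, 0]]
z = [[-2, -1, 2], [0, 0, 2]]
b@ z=[[0, 0, 0], [-6, -3, 14], [0, 0, 0]]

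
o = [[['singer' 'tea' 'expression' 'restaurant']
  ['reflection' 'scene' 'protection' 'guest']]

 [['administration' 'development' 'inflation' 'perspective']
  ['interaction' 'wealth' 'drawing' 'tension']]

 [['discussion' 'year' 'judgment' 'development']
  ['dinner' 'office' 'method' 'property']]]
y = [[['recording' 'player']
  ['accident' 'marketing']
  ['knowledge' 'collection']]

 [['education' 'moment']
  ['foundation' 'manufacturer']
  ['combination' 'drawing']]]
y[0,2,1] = 'collection'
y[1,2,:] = ['combination', 'drawing']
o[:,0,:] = [['singer', 'tea', 'expression', 'restaurant'], ['administration', 'development', 'inflation', 'perspective'], ['discussion', 'year', 'judgment', 'development']]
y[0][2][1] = 'collection'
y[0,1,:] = ['accident', 'marketing']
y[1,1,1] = 'manufacturer'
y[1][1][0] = 'foundation'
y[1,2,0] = 'combination'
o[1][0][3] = 'perspective'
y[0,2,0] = 'knowledge'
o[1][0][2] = 'inflation'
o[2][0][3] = 'development'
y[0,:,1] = ['player', 'marketing', 'collection']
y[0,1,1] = 'marketing'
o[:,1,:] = [['reflection', 'scene', 'protection', 'guest'], ['interaction', 'wealth', 'drawing', 'tension'], ['dinner', 'office', 'method', 'property']]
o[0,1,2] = 'protection'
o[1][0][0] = 'administration'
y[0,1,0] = 'accident'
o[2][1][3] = 'property'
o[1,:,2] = ['inflation', 'drawing']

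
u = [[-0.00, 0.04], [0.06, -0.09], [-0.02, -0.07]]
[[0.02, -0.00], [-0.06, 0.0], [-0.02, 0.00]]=u @ [[-0.37, 0.04], [0.39, -0.02]]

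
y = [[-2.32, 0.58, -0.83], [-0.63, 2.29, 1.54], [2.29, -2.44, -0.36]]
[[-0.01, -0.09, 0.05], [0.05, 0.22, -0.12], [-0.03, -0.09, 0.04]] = y @ [[-0.0, 0.01, -0.01], [0.01, 0.03, -0.02], [0.02, 0.10, -0.05]]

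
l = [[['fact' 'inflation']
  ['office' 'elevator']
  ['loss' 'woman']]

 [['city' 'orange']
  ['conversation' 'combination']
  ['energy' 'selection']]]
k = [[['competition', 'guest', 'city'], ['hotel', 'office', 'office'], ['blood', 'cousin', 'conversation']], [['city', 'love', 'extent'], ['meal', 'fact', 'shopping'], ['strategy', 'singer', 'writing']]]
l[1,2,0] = 'energy'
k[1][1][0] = 'meal'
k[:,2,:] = [['blood', 'cousin', 'conversation'], ['strategy', 'singer', 'writing']]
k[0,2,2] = 'conversation'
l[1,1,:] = ['conversation', 'combination']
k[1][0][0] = 'city'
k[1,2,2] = 'writing'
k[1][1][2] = 'shopping'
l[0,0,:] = ['fact', 'inflation']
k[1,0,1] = 'love'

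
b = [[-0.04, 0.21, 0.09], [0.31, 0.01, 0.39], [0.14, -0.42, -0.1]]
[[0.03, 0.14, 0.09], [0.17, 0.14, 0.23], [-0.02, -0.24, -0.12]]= b@[[0.38,0.15,0.13], [0.15,0.58,0.22], [0.13,0.22,0.49]]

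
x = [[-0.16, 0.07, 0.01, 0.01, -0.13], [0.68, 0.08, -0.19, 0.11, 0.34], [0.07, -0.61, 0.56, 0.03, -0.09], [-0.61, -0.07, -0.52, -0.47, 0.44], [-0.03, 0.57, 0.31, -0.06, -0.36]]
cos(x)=[[0.97, 0.04, 0.03, -0.00, -0.05],[0.07, 0.83, 0.03, 0.03, 0.06],[0.19, 0.21, 0.81, 0.03, 0.11],[-0.15, -0.26, -0.05, 0.92, 0.12],[-0.22, 0.17, 0.01, -0.06, 0.87]]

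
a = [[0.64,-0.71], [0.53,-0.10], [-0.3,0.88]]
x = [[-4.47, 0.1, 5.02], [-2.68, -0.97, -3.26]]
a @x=[[-0.96, 0.75, 5.53],[-2.10, 0.15, 2.99],[-1.02, -0.88, -4.37]]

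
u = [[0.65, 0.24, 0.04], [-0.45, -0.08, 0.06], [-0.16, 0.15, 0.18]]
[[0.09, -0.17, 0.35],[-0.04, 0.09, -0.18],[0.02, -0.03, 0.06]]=u@[[0.07, -0.15, 0.34], [0.16, -0.28, 0.49], [0.04, -0.08, 0.2]]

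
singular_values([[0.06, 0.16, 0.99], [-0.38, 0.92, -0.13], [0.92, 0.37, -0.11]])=[1.01, 1.0, 1.0]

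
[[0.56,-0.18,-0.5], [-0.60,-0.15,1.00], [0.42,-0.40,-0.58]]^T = [[0.56, -0.6, 0.42], [-0.18, -0.15, -0.4], [-0.5, 1.00, -0.58]]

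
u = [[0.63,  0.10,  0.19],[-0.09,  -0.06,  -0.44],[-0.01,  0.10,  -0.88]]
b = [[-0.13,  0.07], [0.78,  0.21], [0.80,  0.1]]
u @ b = [[0.15,0.08], [-0.39,-0.06], [-0.62,-0.07]]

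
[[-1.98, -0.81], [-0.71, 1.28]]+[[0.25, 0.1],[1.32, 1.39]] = [[-1.73, -0.71], [0.61, 2.67]]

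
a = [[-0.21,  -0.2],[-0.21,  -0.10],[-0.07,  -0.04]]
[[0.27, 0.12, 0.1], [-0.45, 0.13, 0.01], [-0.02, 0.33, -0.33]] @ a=[[-0.09, -0.07],[0.07, 0.08],[-0.04, -0.02]]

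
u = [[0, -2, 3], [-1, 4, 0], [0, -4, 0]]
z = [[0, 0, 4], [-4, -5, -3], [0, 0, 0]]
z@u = [[0, -16, 0], [5, 0, -12], [0, 0, 0]]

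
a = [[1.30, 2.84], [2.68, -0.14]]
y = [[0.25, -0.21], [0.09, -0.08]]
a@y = [[0.58, -0.5], [0.66, -0.55]]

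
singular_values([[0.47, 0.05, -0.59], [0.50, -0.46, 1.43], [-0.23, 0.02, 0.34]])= [1.66, 0.69, 0.05]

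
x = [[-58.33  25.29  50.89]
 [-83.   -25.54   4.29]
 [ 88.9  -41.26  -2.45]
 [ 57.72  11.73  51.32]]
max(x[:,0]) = 88.9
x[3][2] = 51.32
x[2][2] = -2.45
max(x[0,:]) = 50.89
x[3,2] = 51.32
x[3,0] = 57.72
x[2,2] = -2.45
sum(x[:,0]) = 5.2900000000000205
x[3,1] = 11.73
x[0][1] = 25.29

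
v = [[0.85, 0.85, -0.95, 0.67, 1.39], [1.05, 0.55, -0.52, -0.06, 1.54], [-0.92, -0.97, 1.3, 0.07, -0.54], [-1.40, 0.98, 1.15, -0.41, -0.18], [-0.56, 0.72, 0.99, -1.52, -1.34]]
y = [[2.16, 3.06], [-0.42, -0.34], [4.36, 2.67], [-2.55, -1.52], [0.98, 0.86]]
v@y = [[-3.01, -0.05], [1.43, 3.05], [3.38, 0.41], [2.45, -1.08], [5.37, 1.84]]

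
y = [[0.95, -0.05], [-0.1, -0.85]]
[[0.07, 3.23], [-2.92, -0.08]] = y @ [[0.25,3.38], [3.41,-0.3]]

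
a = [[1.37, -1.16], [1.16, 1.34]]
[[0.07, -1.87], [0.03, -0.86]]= a@[[0.04, -1.10], [-0.01, 0.31]]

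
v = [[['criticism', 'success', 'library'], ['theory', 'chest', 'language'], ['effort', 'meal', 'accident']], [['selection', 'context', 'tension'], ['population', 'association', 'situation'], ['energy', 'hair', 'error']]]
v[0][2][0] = 'effort'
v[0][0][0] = 'criticism'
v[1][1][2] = 'situation'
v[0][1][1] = 'chest'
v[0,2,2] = 'accident'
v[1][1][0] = 'population'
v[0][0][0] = 'criticism'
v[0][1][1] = 'chest'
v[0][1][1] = 'chest'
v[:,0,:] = [['criticism', 'success', 'library'], ['selection', 'context', 'tension']]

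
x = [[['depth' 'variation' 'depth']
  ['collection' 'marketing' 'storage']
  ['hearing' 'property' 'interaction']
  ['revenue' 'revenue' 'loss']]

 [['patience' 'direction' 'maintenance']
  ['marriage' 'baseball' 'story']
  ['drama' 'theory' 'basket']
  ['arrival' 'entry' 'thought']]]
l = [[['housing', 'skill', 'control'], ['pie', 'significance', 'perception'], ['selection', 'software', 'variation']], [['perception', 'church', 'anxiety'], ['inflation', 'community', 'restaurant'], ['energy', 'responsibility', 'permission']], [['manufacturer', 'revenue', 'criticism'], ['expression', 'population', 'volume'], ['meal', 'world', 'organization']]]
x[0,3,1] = 'revenue'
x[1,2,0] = 'drama'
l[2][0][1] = 'revenue'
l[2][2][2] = 'organization'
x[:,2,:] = [['hearing', 'property', 'interaction'], ['drama', 'theory', 'basket']]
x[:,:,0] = [['depth', 'collection', 'hearing', 'revenue'], ['patience', 'marriage', 'drama', 'arrival']]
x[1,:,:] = [['patience', 'direction', 'maintenance'], ['marriage', 'baseball', 'story'], ['drama', 'theory', 'basket'], ['arrival', 'entry', 'thought']]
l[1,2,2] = 'permission'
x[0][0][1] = 'variation'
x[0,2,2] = 'interaction'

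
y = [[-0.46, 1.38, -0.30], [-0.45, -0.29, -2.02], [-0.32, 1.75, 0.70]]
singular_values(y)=[2.51, 1.99, 0.01]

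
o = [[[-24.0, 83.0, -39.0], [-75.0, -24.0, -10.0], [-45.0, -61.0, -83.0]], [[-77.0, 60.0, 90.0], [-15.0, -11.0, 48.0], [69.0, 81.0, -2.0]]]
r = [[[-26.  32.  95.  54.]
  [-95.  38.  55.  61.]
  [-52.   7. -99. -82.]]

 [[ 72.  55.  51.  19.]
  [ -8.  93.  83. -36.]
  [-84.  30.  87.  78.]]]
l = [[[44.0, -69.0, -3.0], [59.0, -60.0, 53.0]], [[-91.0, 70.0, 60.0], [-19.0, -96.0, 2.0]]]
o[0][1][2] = -10.0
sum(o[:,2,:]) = -41.0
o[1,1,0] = -15.0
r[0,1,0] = -95.0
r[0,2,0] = -52.0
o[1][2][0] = 69.0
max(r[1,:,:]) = 93.0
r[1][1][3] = -36.0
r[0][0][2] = 95.0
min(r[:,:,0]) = -95.0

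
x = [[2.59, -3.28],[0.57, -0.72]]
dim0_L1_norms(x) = [3.16, 4.0]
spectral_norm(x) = 4.28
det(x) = 0.00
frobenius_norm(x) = 4.28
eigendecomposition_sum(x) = [[2.59, -3.28], [0.57, -0.72]] + [[-0.0, 0.0], [-0.00, 0.00]]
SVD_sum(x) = [[2.59, -3.28], [0.57, -0.72]] + [[-0.00, -0.0],[0.00, 0.00]]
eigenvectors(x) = [[0.98, 0.79], [0.22, 0.62]]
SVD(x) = [[-0.98, -0.21],[-0.21, 0.98]] @ diag([4.278995062121174, 0.0011217587144446907]) @ [[-0.62, 0.78], [0.78, 0.62]]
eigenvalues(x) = [1.87, 0.0]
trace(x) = 1.87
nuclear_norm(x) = 4.28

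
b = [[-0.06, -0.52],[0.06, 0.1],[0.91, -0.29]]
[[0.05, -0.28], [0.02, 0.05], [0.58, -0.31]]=b@ [[0.59, -0.16],[-0.16, 0.56]]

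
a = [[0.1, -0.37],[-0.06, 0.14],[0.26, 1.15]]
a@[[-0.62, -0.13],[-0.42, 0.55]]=[[0.09, -0.22], [-0.02, 0.08], [-0.64, 0.60]]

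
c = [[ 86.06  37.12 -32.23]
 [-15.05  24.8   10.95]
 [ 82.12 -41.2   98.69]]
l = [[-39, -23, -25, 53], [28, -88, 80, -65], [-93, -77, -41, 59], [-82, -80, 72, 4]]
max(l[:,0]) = 28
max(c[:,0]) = 86.06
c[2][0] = 82.12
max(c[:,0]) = 86.06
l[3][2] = 72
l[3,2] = 72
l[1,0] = 28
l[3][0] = -82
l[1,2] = 80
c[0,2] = -32.23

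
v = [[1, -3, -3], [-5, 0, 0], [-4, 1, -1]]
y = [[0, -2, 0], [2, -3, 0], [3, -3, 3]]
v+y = [[1, -5, -3], [-3, -3, 0], [-1, -2, 2]]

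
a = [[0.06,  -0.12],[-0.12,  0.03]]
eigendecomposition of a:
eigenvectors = [[0.75, 0.66], [-0.66, 0.75]]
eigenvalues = [0.17, -0.08]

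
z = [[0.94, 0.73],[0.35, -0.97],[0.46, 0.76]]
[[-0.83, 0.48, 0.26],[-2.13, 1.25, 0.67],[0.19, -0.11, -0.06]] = z @ [[-2.02, 1.18, 0.63], [1.47, -0.86, -0.46]]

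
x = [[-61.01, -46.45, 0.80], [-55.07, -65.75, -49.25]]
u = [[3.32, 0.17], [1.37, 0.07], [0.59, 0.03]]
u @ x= [[-211.92, -165.39, -5.72], [-87.44, -68.24, -2.35], [-37.65, -29.38, -1.01]]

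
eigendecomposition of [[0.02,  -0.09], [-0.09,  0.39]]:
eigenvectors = [[-0.97, 0.22], [-0.22, -0.97]]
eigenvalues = [-0.0, 0.41]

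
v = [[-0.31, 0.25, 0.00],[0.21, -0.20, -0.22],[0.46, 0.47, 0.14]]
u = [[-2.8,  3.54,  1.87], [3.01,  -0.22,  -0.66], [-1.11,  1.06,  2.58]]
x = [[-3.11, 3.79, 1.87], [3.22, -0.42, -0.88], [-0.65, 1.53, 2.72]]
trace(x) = -0.81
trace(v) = -0.37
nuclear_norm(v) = 1.35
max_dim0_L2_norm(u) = 4.26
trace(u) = -0.44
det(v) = -0.06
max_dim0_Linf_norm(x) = 3.79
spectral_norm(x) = 6.41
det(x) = -22.96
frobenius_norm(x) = 7.00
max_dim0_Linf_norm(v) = 0.47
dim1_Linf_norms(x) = [3.79, 3.22, 2.72]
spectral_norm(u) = 5.96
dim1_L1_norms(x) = [8.77, 4.52, 4.9]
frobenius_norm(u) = 6.51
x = u + v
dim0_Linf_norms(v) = [0.46, 0.47, 0.22]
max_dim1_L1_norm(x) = 8.77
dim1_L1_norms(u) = [8.21, 3.89, 4.75]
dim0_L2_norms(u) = [4.26, 3.7, 3.25]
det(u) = -19.76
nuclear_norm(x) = 10.29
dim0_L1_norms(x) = [6.98, 5.74, 5.47]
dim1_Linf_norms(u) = [3.54, 3.01, 2.58]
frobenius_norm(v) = 0.86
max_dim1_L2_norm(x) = 5.25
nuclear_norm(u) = 9.64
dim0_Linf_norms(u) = [3.01, 3.54, 2.58]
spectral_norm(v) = 0.67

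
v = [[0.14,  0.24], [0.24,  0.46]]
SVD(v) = [[-0.47, -0.88], [-0.88, 0.47]] @ diag([0.588444102037119, 0.011555897962880894]) @ [[-0.47, -0.88],  [-0.88, 0.47]]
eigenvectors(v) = [[-0.88, -0.47], [0.47, -0.88]]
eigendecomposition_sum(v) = [[0.01, -0.00], [-0.0, 0.0]] + [[0.13, 0.24], [0.24, 0.46]]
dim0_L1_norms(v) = [0.38, 0.7]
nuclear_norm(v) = 0.60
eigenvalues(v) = [0.01, 0.59]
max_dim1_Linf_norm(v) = 0.46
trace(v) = 0.60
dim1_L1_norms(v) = [0.38, 0.7]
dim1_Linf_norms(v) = [0.24, 0.46]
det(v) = 0.01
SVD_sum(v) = [[0.13, 0.24],[0.24, 0.46]] + [[0.01, -0.00], [-0.00, 0.0]]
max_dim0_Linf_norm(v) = 0.46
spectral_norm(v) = 0.59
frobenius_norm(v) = 0.59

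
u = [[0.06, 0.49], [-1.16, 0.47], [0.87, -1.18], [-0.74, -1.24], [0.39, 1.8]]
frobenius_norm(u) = 3.07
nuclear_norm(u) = 4.25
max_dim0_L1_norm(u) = 5.18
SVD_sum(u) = [[0.01, 0.49],[0.01, 0.45],[-0.02, -1.16],[-0.03, -1.25],[0.04, 1.81]] + [[0.05,-0.00], [-1.17,0.02], [0.89,-0.02], [-0.71,0.01], [0.35,-0.01]]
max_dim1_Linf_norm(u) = 1.8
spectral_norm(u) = 2.58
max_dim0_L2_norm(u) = 2.58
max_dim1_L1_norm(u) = 2.19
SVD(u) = [[-0.19,0.03], [-0.17,-0.70], [0.45,0.53], [0.49,-0.43], [-0.70,0.21]] @ diag([2.575375198402118, 1.6745872886939197]) @ [[-0.02, -1.00], [1.0, -0.02]]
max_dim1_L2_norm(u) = 1.84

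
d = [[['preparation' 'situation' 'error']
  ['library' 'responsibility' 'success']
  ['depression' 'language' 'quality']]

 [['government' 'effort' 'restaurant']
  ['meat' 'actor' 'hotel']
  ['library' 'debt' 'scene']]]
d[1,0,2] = 'restaurant'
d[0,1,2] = 'success'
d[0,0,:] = ['preparation', 'situation', 'error']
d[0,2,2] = 'quality'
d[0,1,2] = 'success'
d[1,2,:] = ['library', 'debt', 'scene']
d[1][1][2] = 'hotel'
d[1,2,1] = 'debt'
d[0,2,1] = 'language'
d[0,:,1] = ['situation', 'responsibility', 'language']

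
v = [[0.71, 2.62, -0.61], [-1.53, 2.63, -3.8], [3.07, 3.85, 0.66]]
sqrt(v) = [[0.72+0.35j, (0.91-0.1j), (0.22-0.16j)], [(0.07-0.21j), (1.9+0.06j), (-1.22+0.1j)], [1.49-0.30j, 0.82+0.08j, 1.19+0.14j]]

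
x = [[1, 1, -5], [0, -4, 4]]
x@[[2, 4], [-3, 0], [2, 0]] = [[-11, 4], [20, 0]]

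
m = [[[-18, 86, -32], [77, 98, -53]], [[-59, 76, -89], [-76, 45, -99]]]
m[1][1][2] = -99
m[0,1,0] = 77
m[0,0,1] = 86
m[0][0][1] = 86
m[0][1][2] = -53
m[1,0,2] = -89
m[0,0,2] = -32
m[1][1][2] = -99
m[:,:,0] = [[-18, 77], [-59, -76]]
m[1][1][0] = -76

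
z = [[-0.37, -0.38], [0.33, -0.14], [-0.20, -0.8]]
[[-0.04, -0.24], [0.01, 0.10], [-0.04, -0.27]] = z@[[0.06, 0.41], [0.04, 0.23]]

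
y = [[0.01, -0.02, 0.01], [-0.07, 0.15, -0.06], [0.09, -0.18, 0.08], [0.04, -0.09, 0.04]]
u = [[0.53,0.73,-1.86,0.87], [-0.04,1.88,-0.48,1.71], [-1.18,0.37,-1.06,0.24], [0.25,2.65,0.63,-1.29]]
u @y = [[-0.18, 0.36, -0.15], [-0.11, 0.22, -0.08], [-0.12, 0.25, -0.11], [-0.18, 0.40, -0.16]]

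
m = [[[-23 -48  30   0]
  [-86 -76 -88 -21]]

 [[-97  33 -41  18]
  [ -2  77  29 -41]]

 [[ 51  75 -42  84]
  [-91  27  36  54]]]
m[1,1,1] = 77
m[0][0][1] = -48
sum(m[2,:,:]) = 194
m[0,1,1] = -76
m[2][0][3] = 84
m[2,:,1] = [75, 27]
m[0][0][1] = -48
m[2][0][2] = -42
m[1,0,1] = 33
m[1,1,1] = 77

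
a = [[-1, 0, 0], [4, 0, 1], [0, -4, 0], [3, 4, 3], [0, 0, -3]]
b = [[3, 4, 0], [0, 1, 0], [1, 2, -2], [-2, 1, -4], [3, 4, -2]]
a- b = [[-4, -4, 0], [4, -1, 1], [-1, -6, 2], [5, 3, 7], [-3, -4, -1]]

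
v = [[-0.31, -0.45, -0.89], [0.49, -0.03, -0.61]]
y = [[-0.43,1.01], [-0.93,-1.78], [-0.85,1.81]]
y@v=[[0.63, 0.16, -0.23], [-0.58, 0.47, 1.91], [1.15, 0.33, -0.35]]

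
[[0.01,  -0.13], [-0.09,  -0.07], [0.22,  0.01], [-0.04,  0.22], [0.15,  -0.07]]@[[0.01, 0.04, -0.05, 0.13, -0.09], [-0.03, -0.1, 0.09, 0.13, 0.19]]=[[0.00, 0.01, -0.01, -0.02, -0.03], [0.00, 0.00, -0.0, -0.02, -0.01], [0.00, 0.01, -0.01, 0.03, -0.02], [-0.01, -0.02, 0.02, 0.02, 0.05], [0.00, 0.01, -0.01, 0.01, -0.03]]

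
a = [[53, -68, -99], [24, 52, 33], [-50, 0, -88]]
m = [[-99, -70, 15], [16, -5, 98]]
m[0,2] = 15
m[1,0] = 16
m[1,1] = -5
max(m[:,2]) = 98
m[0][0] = -99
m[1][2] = 98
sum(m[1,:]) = 109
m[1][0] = 16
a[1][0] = 24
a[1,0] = 24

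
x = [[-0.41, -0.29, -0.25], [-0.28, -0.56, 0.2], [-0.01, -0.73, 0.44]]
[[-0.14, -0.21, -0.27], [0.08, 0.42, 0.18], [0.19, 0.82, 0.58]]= x @ [[-0.03, 0.25, 0.78], [0.07, -0.51, -0.55], [0.54, 1.02, 0.43]]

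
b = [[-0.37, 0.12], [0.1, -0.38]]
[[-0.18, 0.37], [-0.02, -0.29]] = b @[[0.55, -0.82],[0.19, 0.54]]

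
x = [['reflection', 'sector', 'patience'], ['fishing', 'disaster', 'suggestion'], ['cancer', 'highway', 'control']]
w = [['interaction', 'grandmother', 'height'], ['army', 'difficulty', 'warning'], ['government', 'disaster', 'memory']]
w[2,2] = 'memory'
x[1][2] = 'suggestion'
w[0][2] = 'height'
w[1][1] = 'difficulty'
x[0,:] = ['reflection', 'sector', 'patience']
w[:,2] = ['height', 'warning', 'memory']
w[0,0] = 'interaction'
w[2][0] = 'government'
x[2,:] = ['cancer', 'highway', 'control']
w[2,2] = 'memory'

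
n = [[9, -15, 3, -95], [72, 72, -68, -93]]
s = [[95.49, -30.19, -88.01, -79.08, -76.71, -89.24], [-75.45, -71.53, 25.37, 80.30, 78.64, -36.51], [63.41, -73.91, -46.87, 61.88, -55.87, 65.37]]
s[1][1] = -71.53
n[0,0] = 9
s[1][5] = -36.51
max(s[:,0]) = 95.49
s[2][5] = 65.37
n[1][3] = -93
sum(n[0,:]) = -98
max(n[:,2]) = 3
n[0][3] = -95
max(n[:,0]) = 72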